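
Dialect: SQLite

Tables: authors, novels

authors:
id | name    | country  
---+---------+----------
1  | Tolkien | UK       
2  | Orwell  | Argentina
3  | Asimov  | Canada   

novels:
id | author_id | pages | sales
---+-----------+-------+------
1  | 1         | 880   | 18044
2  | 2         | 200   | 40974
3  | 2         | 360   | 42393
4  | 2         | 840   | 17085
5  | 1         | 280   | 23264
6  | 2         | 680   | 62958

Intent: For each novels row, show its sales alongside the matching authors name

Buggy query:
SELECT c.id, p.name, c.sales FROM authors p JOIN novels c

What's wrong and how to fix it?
Bug: Missing join condition: each novels row is matched to all authors rows instead of just its own

Fix: Add ON c.author_id = p.id to the JOIN

Corrected query:
SELECT c.id, p.name, c.sales FROM authors p JOIN novels c ON c.author_id = p.id

Result:
id | name    | sales
---+---------+------
1  | Tolkien | 18044
2  | Orwell  | 40974
3  | Orwell  | 42393
4  | Orwell  | 17085
5  | Tolkien | 23264
6  | Orwell  | 62958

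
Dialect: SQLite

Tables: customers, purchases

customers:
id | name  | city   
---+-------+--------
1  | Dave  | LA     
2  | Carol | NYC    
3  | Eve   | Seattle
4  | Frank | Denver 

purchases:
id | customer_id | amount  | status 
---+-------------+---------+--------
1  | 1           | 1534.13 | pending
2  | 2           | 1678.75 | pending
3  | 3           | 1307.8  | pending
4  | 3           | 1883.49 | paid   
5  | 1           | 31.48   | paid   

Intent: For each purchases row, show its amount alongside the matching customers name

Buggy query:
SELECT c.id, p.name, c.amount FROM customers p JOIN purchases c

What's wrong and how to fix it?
Bug: JOIN with no ON clause produces a cartesian product; every purchases row pairs with every customers row

Fix: Add ON c.customer_id = p.id to the JOIN

Corrected query:
SELECT c.id, p.name, c.amount FROM customers p JOIN purchases c ON c.customer_id = p.id

Result:
id | name  | amount 
---+-------+--------
1  | Dave  | 1534.13
2  | Carol | 1678.75
3  | Eve   | 1307.8 
4  | Eve   | 1883.49
5  | Dave  | 31.48  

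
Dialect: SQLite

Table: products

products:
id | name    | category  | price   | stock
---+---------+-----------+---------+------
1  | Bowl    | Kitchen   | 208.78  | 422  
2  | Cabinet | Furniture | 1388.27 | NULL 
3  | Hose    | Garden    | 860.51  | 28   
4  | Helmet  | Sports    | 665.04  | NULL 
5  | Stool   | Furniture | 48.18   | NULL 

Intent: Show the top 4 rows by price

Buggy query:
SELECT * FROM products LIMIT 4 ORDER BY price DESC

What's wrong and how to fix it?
Bug: LIMIT must come after ORDER BY

Fix: Swap the clauses: ORDER BY first, then LIMIT

Corrected query:
SELECT * FROM products ORDER BY price DESC LIMIT 4

Result:
id | name    | category  | price   | stock
---+---------+-----------+---------+------
2  | Cabinet | Furniture | 1388.27 | NULL 
3  | Hose    | Garden    | 860.51  | 28   
4  | Helmet  | Sports    | 665.04  | NULL 
1  | Bowl    | Kitchen   | 208.78  | 422  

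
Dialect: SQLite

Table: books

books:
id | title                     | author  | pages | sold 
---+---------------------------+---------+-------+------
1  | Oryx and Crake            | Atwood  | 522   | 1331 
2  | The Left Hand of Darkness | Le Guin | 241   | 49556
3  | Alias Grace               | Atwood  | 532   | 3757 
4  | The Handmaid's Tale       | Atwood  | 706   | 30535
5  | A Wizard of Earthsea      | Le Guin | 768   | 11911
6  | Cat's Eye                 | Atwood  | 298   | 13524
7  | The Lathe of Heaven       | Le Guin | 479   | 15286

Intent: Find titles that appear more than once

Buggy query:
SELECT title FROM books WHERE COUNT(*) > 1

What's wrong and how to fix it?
Bug: WHERE can't reference COUNT(*); aggregates are computed after WHERE

Fix: GROUP BY title, then filter groups with HAVING COUNT(*) > 1

Corrected query:
SELECT title FROM books GROUP BY title HAVING COUNT(*) > 1

Result:
(no rows)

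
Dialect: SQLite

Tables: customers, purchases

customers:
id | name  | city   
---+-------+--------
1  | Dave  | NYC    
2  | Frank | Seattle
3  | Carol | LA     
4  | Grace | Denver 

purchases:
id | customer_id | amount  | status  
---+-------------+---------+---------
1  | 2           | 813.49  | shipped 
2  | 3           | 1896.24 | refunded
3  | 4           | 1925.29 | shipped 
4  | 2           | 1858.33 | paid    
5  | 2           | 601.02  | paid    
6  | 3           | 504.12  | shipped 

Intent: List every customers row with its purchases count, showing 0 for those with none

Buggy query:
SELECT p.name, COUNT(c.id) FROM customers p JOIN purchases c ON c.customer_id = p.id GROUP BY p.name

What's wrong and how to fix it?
Bug: INNER JOIN drops customers rows that have no matching purchases rows

Fix: Switch to LEFT JOIN to retain unmatched parent rows

Corrected query:
SELECT p.name, COUNT(c.id) FROM customers p LEFT JOIN purchases c ON c.customer_id = p.id GROUP BY p.name

Result:
name  | COUNT(c.id)
------+------------
Carol | 2          
Dave  | 0          
Frank | 3          
Grace | 1          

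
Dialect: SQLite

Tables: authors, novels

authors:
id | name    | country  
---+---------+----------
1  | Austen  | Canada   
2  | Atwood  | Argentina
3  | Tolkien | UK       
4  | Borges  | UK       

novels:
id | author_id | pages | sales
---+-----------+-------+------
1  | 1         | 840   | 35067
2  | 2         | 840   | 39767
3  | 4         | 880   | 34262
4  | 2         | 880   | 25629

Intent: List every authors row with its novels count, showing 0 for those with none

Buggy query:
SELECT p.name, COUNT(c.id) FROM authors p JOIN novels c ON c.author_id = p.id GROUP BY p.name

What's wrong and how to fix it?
Bug: INNER JOIN drops authors rows that have no matching novels rows

Fix: Use LEFT JOIN so parents without children still appear (COUNT(c.id) gives 0)

Corrected query:
SELECT p.name, COUNT(c.id) FROM authors p LEFT JOIN novels c ON c.author_id = p.id GROUP BY p.name

Result:
name    | COUNT(c.id)
--------+------------
Atwood  | 2          
Austen  | 1          
Borges  | 1          
Tolkien | 0          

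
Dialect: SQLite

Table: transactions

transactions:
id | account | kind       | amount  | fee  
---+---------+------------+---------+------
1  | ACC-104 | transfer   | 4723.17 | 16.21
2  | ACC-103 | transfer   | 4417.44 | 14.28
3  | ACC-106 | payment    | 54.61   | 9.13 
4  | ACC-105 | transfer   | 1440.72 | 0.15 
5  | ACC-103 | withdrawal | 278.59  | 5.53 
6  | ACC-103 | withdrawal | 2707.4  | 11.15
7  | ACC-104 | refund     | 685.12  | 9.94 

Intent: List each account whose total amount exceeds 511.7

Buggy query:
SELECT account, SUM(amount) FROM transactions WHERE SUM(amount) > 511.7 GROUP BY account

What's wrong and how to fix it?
Bug: SUM(amount) is an aggregate, but WHERE filters rows before aggregation

Fix: Move the aggregate condition to a HAVING clause

Corrected query:
SELECT account, SUM(amount) FROM transactions GROUP BY account HAVING SUM(amount) > 511.7

Result:
account | SUM(amount)
--------+------------
ACC-103 | 7403.43    
ACC-104 | 5408.29    
ACC-105 | 1440.72    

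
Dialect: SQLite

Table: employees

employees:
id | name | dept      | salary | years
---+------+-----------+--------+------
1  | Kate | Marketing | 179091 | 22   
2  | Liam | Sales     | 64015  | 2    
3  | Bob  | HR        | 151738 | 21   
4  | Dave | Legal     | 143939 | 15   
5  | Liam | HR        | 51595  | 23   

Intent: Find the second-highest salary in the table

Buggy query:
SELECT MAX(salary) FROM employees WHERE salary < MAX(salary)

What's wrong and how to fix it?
Bug: MAX(salary) on the right of the comparison is an aggregate-in-WHERE error

Fix: Compute the overall MAX in a subquery, then take MAX of rows below it

Corrected query:
SELECT MAX(salary) FROM employees WHERE salary < (SELECT MAX(salary) FROM employees)

Result:
MAX(salary)
-----------
151738     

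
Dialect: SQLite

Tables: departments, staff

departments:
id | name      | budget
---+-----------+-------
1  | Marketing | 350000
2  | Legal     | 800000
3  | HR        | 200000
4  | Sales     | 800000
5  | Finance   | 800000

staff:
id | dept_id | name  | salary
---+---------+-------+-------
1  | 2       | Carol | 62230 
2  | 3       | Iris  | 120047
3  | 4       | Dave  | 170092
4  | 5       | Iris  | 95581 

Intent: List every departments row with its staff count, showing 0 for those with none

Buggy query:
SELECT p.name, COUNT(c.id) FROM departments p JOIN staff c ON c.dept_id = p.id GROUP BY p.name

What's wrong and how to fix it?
Bug: An inner join excludes parents with zero children

Fix: Switch to LEFT JOIN to retain unmatched parent rows

Corrected query:
SELECT p.name, COUNT(c.id) FROM departments p LEFT JOIN staff c ON c.dept_id = p.id GROUP BY p.name

Result:
name      | COUNT(c.id)
----------+------------
Finance   | 1          
HR        | 1          
Legal     | 1          
Marketing | 0          
Sales     | 1          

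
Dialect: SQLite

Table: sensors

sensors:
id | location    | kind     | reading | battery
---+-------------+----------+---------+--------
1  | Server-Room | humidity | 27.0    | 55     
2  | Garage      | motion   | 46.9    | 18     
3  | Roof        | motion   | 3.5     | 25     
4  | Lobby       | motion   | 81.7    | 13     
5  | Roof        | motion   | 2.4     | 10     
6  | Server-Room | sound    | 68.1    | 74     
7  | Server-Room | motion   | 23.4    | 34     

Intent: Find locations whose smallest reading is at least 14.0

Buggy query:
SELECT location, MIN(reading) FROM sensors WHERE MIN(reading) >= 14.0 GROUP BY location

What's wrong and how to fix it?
Bug: MIN() in WHERE is a misuse of aggregate

Fix: Use HAVING for the per-group MIN condition

Corrected query:
SELECT location, MIN(reading) FROM sensors GROUP BY location HAVING MIN(reading) >= 14.0

Result:
location    | MIN(reading)
------------+-------------
Garage      | 46.9        
Lobby       | 81.7        
Server-Room | 23.4        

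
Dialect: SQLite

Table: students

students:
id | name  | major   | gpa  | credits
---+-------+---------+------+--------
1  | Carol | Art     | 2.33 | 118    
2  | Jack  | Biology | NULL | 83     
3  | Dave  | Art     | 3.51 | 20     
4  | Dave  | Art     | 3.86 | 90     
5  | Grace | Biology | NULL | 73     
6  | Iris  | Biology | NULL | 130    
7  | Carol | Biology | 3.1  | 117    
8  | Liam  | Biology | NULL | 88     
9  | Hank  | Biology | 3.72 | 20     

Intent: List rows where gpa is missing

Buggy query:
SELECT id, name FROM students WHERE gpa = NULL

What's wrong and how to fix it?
Bug: Comparing to NULL with '=' never matches; NULL = NULL is unknown, not true

Fix: Use IS NULL to test for NULL

Corrected query:
SELECT id, name FROM students WHERE gpa IS NULL

Result:
id | name 
---+------
2  | Jack 
5  | Grace
6  | Iris 
8  | Liam 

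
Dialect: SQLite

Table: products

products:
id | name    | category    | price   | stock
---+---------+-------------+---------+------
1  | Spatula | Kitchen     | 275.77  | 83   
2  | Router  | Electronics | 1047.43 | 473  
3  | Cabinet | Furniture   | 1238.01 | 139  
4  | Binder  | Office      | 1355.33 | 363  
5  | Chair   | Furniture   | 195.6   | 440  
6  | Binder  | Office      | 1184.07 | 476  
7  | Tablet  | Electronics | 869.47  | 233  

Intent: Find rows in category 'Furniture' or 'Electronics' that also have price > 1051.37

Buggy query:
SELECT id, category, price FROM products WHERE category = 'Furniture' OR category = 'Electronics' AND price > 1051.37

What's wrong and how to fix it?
Bug: AND binds tighter than OR, so this parses as category = 'Furniture' OR (category = 'Electronics' AND price > 1051.37)

Fix: Group the OR with parentheses (or use IN), then AND the threshold

Corrected query:
SELECT id, category, price FROM products WHERE (category = 'Furniture' OR category = 'Electronics') AND price > 1051.37

Result:
id | category  | price  
---+-----------+--------
3  | Furniture | 1238.01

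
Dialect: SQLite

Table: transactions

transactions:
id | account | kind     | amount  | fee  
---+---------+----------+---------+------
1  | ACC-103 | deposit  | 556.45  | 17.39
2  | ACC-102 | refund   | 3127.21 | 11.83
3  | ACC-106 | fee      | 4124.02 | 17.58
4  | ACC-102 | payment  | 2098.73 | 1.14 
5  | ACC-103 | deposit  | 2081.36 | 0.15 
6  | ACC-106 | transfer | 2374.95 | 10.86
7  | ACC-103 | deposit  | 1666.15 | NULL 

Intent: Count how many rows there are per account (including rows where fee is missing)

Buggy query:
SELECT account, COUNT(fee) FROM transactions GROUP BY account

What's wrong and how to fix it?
Bug: COUNT(column) counts non-NULL values only; rows with NULL fee aren't counted

Fix: Use COUNT(*) to count all rows regardless of NULL

Corrected query:
SELECT account, COUNT(*) FROM transactions GROUP BY account

Result:
account | COUNT(*)
--------+---------
ACC-102 | 2       
ACC-103 | 3       
ACC-106 | 2       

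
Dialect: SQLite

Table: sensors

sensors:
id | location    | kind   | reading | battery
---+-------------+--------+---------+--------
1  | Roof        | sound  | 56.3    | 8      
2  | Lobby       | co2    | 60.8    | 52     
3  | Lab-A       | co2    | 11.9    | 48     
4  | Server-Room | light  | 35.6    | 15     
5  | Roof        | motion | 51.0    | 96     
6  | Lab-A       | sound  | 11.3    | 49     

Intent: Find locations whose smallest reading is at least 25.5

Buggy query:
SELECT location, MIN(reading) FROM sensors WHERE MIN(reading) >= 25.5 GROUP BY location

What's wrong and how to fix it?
Bug: Aggregates like MIN are computed per group after WHERE runs

Fix: Replace WHERE with HAVING after the GROUP BY

Corrected query:
SELECT location, MIN(reading) FROM sensors GROUP BY location HAVING MIN(reading) >= 25.5

Result:
location    | MIN(reading)
------------+-------------
Lobby       | 60.8        
Roof        | 51          
Server-Room | 35.6        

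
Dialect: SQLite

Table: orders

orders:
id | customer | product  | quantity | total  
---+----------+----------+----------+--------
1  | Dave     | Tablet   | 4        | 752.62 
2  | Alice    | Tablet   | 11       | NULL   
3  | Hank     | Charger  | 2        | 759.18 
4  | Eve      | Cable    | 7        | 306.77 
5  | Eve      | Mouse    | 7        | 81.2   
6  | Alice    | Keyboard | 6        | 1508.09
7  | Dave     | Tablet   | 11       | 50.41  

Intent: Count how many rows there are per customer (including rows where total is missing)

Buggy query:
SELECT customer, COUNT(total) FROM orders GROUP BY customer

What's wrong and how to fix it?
Bug: COUNT(total) skips NULLs, so groups with missing total are undercounted

Fix: Use COUNT(*) to count all rows regardless of NULL

Corrected query:
SELECT customer, COUNT(*) FROM orders GROUP BY customer

Result:
customer | COUNT(*)
---------+---------
Alice    | 2       
Dave     | 2       
Eve      | 2       
Hank     | 1       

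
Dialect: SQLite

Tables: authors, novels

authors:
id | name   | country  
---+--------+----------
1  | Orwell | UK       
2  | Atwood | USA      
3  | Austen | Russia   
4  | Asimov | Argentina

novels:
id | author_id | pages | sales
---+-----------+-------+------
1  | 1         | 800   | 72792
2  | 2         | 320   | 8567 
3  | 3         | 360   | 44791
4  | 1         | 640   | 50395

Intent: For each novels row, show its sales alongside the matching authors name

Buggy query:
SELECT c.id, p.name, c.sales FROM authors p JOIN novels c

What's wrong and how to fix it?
Bug: Missing join condition: each novels row is matched to all authors rows instead of just its own

Fix: Add ON c.author_id = p.id to the JOIN

Corrected query:
SELECT c.id, p.name, c.sales FROM authors p JOIN novels c ON c.author_id = p.id

Result:
id | name   | sales
---+--------+------
1  | Orwell | 72792
2  | Atwood | 8567 
3  | Austen | 44791
4  | Orwell | 50395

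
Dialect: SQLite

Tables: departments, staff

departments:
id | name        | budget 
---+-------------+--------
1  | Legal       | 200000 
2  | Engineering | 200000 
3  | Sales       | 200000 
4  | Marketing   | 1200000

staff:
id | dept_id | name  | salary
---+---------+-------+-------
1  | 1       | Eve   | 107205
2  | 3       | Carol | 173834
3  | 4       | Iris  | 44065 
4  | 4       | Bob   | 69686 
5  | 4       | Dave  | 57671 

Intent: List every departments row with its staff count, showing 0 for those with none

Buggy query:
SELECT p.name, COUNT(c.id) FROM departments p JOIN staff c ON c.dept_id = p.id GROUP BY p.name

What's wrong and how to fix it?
Bug: An inner join excludes parents with zero children

Fix: Switch to LEFT JOIN to retain unmatched parent rows

Corrected query:
SELECT p.name, COUNT(c.id) FROM departments p LEFT JOIN staff c ON c.dept_id = p.id GROUP BY p.name

Result:
name        | COUNT(c.id)
------------+------------
Engineering | 0          
Legal       | 1          
Marketing   | 3          
Sales       | 1          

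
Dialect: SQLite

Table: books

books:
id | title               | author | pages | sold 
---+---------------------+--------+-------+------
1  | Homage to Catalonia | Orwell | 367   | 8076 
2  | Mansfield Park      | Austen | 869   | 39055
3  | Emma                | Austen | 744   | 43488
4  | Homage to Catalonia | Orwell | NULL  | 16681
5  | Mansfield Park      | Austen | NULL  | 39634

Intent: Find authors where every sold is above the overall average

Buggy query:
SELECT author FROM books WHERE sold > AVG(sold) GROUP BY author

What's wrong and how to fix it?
Bug: WHERE evaluates per row before aggregation, so AVG() is unavailable

Fix: Compute the overall average in a scalar subquery and compare each group's MIN against it in HAVING

Corrected query:
SELECT author FROM books GROUP BY author HAVING MIN(sold) > (SELECT AVG(sold) FROM books)

Result:
author
------
Austen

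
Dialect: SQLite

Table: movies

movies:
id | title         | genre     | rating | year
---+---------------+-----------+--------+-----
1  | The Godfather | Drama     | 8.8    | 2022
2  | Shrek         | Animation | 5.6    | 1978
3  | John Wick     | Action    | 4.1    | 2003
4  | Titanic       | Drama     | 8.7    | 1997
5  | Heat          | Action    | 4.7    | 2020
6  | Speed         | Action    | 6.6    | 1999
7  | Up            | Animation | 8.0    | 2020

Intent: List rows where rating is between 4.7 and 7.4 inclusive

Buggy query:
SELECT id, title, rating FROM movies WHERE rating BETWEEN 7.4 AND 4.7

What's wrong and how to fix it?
Bug: BETWEEN expects the lower bound first; with 7.4 AND 4.7 the range is empty

Fix: Swap the bounds so the smaller value comes first

Corrected query:
SELECT id, title, rating FROM movies WHERE rating BETWEEN 4.7 AND 7.4

Result:
id | title | rating
---+-------+-------
2  | Shrek | 5.6   
5  | Heat  | 4.7   
6  | Speed | 6.6   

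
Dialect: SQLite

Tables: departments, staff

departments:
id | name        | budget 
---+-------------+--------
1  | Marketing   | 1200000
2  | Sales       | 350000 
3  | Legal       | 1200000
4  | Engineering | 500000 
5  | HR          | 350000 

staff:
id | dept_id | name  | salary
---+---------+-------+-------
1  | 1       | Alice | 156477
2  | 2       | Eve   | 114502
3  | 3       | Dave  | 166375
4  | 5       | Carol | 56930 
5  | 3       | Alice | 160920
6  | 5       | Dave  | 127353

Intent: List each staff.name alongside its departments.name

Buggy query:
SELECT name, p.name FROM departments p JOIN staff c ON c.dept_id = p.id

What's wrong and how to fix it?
Bug: 'name' exists in both joined tables, so the database can't tell which one is meant

Fix: Prefix ambiguous columns with the table alias

Corrected query:
SELECT c.name, p.name FROM departments p JOIN staff c ON c.dept_id = p.id

Result:
name  | name     
------+----------
Alice | Marketing
Eve   | Sales    
Dave  | Legal    
Carol | HR       
Alice | Legal    
Dave  | HR       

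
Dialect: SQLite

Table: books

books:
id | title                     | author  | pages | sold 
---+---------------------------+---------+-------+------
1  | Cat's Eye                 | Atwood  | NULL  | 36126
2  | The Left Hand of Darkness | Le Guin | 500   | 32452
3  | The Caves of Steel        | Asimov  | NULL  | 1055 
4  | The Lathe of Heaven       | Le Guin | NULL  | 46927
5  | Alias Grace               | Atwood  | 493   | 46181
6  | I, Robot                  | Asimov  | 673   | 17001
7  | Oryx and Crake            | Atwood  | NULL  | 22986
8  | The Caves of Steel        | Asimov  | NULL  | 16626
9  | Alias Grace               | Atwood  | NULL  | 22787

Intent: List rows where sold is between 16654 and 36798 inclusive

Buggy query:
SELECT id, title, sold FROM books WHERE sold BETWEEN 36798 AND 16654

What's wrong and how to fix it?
Bug: BETWEEN expects the lower bound first; with 36798 AND 16654 the range is empty

Fix: Swap the bounds so the smaller value comes first

Corrected query:
SELECT id, title, sold FROM books WHERE sold BETWEEN 16654 AND 36798

Result:
id | title                     | sold 
---+---------------------------+------
1  | Cat's Eye                 | 36126
2  | The Left Hand of Darkness | 32452
6  | I, Robot                  | 17001
7  | Oryx and Crake            | 22986
9  | Alias Grace               | 22787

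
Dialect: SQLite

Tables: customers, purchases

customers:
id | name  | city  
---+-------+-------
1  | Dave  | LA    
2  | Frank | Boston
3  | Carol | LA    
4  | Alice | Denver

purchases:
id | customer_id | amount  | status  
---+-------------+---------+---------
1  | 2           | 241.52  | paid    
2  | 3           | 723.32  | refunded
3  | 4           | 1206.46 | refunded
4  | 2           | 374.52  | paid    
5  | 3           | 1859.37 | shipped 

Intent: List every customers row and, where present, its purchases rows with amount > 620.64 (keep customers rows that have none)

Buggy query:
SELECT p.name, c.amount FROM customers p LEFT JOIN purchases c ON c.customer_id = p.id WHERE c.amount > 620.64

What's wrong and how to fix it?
Bug: A WHERE condition on the right-hand table after LEFT JOIN drops unmatched parents

Fix: Move the right-table condition into the ON clause so unmatched parents are kept

Corrected query:
SELECT p.name, c.amount FROM customers p LEFT JOIN purchases c ON c.customer_id = p.id AND c.amount > 620.64

Result:
name  | amount 
------+--------
Dave  | NULL   
Frank | NULL   
Carol | 723.32 
Carol | 1859.37
Alice | 1206.46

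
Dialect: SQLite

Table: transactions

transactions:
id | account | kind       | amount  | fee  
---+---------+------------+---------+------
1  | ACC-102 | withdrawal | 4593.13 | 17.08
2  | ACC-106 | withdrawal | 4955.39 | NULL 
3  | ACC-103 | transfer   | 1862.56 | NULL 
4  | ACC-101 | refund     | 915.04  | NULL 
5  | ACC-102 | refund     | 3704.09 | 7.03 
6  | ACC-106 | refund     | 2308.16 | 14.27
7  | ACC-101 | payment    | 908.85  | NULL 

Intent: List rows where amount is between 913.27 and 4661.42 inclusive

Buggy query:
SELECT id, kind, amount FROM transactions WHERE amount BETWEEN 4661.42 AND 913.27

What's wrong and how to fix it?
Bug: BETWEEN expects the lower bound first; with 4661.42 AND 913.27 the range is empty

Fix: Swap the bounds so the smaller value comes first

Corrected query:
SELECT id, kind, amount FROM transactions WHERE amount BETWEEN 913.27 AND 4661.42

Result:
id | kind       | amount 
---+------------+--------
1  | withdrawal | 4593.13
3  | transfer   | 1862.56
4  | refund     | 915.04 
5  | refund     | 3704.09
6  | refund     | 2308.16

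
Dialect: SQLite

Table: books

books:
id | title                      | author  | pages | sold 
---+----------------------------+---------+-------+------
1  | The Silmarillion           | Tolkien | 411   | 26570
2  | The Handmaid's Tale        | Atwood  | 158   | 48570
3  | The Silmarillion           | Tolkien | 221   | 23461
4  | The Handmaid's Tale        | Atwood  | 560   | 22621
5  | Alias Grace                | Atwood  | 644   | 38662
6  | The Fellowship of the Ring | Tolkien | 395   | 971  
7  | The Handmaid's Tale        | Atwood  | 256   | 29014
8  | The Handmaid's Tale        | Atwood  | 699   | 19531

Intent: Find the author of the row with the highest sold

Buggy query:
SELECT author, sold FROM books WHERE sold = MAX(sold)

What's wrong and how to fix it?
Bug: MAX(sold) is an aggregate and cannot be used directly in WHERE

Fix: Use a subquery: WHERE sold = (SELECT MAX(sold) FROM books)

Corrected query:
SELECT author, sold FROM books WHERE sold = (SELECT MAX(sold) FROM books)

Result:
author | sold 
-------+------
Atwood | 48570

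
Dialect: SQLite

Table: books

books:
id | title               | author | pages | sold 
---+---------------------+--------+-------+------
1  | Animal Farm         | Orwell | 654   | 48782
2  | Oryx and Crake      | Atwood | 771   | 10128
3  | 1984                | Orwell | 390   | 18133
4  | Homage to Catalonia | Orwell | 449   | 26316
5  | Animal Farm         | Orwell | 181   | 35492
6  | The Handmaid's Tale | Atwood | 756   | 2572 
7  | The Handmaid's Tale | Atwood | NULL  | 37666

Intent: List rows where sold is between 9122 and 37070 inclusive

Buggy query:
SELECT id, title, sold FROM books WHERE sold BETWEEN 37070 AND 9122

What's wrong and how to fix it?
Bug: BETWEEN expects the lower bound first; with 37070 AND 9122 the range is empty

Fix: Swap the bounds so the smaller value comes first

Corrected query:
SELECT id, title, sold FROM books WHERE sold BETWEEN 9122 AND 37070

Result:
id | title               | sold 
---+---------------------+------
2  | Oryx and Crake      | 10128
3  | 1984                | 18133
4  | Homage to Catalonia | 26316
5  | Animal Farm         | 35492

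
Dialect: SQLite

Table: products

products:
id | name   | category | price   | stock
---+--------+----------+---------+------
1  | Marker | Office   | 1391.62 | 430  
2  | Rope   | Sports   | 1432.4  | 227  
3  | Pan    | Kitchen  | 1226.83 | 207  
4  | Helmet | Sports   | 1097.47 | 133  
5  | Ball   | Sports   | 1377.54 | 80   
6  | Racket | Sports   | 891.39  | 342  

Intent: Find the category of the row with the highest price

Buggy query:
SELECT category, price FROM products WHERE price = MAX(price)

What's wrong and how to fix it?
Bug: MAX(price) is an aggregate and cannot be used directly in WHERE

Fix: Use a subquery: WHERE price = (SELECT MAX(price) FROM products)

Corrected query:
SELECT category, price FROM products WHERE price = (SELECT MAX(price) FROM products)

Result:
category | price 
---------+-------
Sports   | 1432.4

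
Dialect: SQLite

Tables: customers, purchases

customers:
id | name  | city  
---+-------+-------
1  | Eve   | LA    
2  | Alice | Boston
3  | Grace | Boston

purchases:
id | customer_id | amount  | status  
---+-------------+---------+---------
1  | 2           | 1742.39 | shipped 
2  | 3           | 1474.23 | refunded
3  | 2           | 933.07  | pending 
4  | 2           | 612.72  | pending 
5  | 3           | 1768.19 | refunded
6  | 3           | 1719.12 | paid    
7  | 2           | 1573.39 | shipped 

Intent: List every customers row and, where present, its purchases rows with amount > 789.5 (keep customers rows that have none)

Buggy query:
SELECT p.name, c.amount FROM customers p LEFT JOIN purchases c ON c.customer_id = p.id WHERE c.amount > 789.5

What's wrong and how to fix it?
Bug: Filtering c.amount in WHERE discards the NULL rows produced by LEFT JOIN, turning it into an inner join

Fix: Move the right-table condition into the ON clause so unmatched parents are kept

Corrected query:
SELECT p.name, c.amount FROM customers p LEFT JOIN purchases c ON c.customer_id = p.id AND c.amount > 789.5

Result:
name  | amount 
------+--------
Eve   | NULL   
Alice | 933.07 
Alice | 1573.39
Alice | 1742.39
Grace | 1474.23
Grace | 1719.12
Grace | 1768.19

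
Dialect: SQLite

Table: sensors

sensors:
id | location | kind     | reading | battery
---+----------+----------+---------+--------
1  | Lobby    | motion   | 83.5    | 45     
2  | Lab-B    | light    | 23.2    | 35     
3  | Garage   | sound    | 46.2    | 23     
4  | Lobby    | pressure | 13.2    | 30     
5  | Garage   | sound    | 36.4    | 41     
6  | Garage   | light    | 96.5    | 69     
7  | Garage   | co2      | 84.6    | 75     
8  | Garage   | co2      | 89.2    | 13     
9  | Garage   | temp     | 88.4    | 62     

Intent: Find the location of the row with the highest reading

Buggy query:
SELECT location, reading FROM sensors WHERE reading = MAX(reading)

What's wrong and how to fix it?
Bug: WHERE is evaluated per row; an aggregate over the whole table isn't defined there

Fix: Use a subquery: WHERE reading = (SELECT MAX(reading) FROM sensors)

Corrected query:
SELECT location, reading FROM sensors WHERE reading = (SELECT MAX(reading) FROM sensors)

Result:
location | reading
---------+--------
Garage   | 96.5   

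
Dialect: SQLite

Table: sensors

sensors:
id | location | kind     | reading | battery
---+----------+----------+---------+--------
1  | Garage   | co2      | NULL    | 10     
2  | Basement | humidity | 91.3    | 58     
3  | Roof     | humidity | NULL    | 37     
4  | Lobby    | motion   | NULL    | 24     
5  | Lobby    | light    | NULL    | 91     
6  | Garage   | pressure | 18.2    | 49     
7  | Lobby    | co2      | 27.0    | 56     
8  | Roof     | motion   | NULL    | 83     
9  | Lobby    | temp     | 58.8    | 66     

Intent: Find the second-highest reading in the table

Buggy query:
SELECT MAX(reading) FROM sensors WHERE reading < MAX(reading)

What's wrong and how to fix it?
Bug: MAX(reading) on the right of the comparison is an aggregate-in-WHERE error

Fix: Put the inner MAX in a scalar subquery

Corrected query:
SELECT MAX(reading) FROM sensors WHERE reading < (SELECT MAX(reading) FROM sensors)

Result:
MAX(reading)
------------
58.8        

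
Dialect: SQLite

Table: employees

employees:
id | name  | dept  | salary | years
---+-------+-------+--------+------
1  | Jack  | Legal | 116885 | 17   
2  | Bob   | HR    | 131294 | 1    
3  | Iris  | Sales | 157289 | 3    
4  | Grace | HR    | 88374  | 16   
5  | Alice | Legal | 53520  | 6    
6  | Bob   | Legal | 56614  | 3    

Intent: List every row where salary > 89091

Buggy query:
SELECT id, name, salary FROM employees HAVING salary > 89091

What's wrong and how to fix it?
Bug: HAVING filters the output of aggregation, but this query has no GROUP BY and no aggregate functions, so SQLite rejects it (HAVING clause on a non-aggregate query); the condition here is per row

Fix: Use WHERE for row-level filtering

Corrected query:
SELECT id, name, salary FROM employees WHERE salary > 89091

Result:
id | name | salary
---+------+-------
1  | Jack | 116885
2  | Bob  | 131294
3  | Iris | 157289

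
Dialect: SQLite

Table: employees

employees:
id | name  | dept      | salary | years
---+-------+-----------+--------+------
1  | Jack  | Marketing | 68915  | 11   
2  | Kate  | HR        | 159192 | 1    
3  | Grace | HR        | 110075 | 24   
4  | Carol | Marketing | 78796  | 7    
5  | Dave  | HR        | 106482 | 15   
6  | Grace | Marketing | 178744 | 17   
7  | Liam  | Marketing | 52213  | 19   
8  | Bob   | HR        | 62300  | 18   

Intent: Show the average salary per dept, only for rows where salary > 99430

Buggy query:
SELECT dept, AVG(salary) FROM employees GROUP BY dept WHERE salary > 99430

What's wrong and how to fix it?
Bug: Row-level WHERE must come before GROUP BY in the clause order

Fix: Move the WHERE clause before GROUP BY

Corrected query:
SELECT dept, AVG(salary) FROM employees WHERE salary > 99430 GROUP BY dept

Result:
dept      | AVG(salary)  
----------+--------------
HR        | 125249.666667
Marketing | 178744       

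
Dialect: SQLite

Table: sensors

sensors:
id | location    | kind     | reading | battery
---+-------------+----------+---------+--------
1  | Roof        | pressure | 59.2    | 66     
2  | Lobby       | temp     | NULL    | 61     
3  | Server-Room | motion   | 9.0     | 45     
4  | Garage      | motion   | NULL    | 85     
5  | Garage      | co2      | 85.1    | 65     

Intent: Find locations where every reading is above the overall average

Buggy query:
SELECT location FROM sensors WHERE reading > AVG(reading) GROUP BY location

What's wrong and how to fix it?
Bug: WHERE evaluates per row before aggregation, so AVG() is unavailable

Fix: Use a subquery for AVG and a HAVING MIN(...) filter so the condition holds for every row in the group

Corrected query:
SELECT location FROM sensors GROUP BY location HAVING MIN(reading) > (SELECT AVG(reading) FROM sensors)

Result:
location
--------
Garage  
Roof    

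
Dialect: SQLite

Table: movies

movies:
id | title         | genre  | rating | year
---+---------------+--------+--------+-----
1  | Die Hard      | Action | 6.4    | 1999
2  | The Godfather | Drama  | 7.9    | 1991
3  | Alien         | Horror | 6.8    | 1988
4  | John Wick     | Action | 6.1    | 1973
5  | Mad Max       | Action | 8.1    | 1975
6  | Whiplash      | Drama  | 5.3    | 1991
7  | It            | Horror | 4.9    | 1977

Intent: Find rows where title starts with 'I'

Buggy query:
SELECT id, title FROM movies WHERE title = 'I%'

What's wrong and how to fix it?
Bug: '=' compares the literal string including the % character; pattern matching needs LIKE

Fix: Replace '=' with LIKE so 'I%' is treated as a pattern

Corrected query:
SELECT id, title FROM movies WHERE title LIKE 'I%'

Result:
id | title
---+------
7  | It   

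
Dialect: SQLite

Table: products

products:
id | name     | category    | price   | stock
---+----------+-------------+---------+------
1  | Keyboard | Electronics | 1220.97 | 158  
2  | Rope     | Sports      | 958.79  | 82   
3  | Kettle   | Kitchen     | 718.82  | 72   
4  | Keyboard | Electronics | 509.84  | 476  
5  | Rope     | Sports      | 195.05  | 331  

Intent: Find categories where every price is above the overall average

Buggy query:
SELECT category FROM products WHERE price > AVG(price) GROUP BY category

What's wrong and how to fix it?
Bug: WHERE evaluates per row before aggregation, so AVG() is unavailable

Fix: Compute the overall average in a scalar subquery and compare each group's MIN against it in HAVING

Corrected query:
SELECT category FROM products GROUP BY category HAVING MIN(price) > (SELECT AVG(price) FROM products)

Result:
(no rows)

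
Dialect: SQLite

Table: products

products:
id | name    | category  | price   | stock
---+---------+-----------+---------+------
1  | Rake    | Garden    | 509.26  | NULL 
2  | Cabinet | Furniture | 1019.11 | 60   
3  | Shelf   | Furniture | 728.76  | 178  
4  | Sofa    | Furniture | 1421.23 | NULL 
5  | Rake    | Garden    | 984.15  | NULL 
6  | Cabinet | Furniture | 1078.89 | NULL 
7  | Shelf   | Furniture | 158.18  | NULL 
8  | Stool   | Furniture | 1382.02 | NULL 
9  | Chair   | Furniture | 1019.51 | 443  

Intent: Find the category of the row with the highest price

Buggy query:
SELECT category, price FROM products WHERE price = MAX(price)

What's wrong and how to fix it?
Bug: MAX(price) is an aggregate and cannot be used directly in WHERE

Fix: Wrap MAX in a scalar subquery so WHERE compares against a single value

Corrected query:
SELECT category, price FROM products WHERE price = (SELECT MAX(price) FROM products)

Result:
category  | price  
----------+--------
Furniture | 1421.23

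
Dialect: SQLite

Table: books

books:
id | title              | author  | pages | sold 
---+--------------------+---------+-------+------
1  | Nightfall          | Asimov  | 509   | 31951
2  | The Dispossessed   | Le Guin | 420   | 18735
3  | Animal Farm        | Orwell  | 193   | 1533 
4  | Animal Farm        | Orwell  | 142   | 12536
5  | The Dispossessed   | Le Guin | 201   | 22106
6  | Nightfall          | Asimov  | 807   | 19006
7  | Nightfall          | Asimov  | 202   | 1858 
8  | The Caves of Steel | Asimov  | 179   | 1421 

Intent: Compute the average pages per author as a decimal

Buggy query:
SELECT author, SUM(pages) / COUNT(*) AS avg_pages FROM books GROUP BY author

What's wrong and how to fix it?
Bug: Both operands are integers, so '/' performs integer division and truncates

Fix: Multiply by 1.0 (or CAST to REAL) to force floating-point division

Corrected query:
SELECT author, SUM(pages) * 1.0 / COUNT(*) AS avg_pages FROM books GROUP BY author

Result:
author  | avg_pages
--------+----------
Asimov  | 424.25   
Le Guin | 310.5    
Orwell  | 167.5    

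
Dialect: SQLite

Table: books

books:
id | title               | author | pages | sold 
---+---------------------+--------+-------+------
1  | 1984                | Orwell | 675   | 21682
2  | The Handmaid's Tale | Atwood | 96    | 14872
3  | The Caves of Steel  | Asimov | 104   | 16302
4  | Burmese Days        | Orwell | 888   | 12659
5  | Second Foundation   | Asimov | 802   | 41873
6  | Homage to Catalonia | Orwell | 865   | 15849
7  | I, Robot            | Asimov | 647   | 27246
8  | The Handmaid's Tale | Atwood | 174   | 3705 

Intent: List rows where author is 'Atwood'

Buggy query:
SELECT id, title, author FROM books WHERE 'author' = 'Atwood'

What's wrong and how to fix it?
Bug: 'author' in single quotes is a string literal, not the column; the comparison is literal-vs-literal and never true

Fix: Reference the column as author without single quotes

Corrected query:
SELECT id, title, author FROM books WHERE author = 'Atwood'

Result:
id | title               | author
---+---------------------+-------
2  | The Handmaid's Tale | Atwood
8  | The Handmaid's Tale | Atwood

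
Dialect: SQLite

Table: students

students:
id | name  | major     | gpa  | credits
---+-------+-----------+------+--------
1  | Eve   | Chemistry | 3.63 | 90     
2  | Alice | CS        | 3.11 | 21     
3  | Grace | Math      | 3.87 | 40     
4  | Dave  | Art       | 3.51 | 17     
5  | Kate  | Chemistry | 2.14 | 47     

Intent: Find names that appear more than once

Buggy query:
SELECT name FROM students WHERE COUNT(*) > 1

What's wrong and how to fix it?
Bug: WHERE can't reference COUNT(*); aggregates are computed after WHERE

Fix: GROUP BY name, then filter groups with HAVING COUNT(*) > 1

Corrected query:
SELECT name FROM students GROUP BY name HAVING COUNT(*) > 1

Result:
(no rows)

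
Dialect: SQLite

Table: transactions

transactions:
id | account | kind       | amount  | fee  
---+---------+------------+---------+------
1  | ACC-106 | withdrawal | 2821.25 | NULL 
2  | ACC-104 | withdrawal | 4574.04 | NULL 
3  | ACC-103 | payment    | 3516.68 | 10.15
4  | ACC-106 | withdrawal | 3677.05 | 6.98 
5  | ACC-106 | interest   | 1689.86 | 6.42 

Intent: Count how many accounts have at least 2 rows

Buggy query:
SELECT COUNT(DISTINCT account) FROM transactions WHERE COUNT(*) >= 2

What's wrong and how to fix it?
Bug: COUNT(*) cannot appear in WHERE; the per-group count doesn't exist yet

Fix: Use a subquery that GROUPs and filters with HAVING, then count its rows

Corrected query:
SELECT COUNT(*) FROM (SELECT account FROM transactions GROUP BY account HAVING COUNT(*) >= 2)

Result:
COUNT(*)
--------
1       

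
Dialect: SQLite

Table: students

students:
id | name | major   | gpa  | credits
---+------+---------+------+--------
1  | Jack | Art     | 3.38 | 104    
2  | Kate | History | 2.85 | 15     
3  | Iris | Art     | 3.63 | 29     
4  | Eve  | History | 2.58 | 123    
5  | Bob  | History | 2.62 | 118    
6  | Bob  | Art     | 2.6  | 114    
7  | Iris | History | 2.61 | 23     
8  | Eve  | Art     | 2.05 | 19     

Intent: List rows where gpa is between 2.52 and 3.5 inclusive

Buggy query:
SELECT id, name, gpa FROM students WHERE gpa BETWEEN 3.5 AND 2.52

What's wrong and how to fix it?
Bug: The bounds are reversed; BETWEEN a AND b requires a <= b to match anything

Fix: Write BETWEEN 2.52 AND 3.5

Corrected query:
SELECT id, name, gpa FROM students WHERE gpa BETWEEN 2.52 AND 3.5

Result:
id | name | gpa 
---+------+-----
1  | Jack | 3.38
2  | Kate | 2.85
4  | Eve  | 2.58
5  | Bob  | 2.62
6  | Bob  | 2.6 
7  | Iris | 2.61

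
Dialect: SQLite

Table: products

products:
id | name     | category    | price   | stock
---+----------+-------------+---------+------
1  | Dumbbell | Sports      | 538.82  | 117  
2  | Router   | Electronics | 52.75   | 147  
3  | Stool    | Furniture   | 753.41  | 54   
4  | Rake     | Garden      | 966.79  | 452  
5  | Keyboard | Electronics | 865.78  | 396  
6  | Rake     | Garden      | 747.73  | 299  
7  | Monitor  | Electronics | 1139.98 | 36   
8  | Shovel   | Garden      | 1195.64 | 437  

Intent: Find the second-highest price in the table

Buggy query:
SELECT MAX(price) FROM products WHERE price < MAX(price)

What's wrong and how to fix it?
Bug: The inner MAX is an aggregate inside WHERE, which is not allowed

Fix: Put the inner MAX in a scalar subquery

Corrected query:
SELECT MAX(price) FROM products WHERE price < (SELECT MAX(price) FROM products)

Result:
MAX(price)
----------
1139.98   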